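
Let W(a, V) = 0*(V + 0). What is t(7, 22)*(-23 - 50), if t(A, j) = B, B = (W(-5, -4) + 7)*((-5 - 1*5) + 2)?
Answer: 4088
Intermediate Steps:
W(a, V) = 0 (W(a, V) = 0*V = 0)
B = -56 (B = (0 + 7)*((-5 - 1*5) + 2) = 7*((-5 - 5) + 2) = 7*(-10 + 2) = 7*(-8) = -56)
t(A, j) = -56
t(7, 22)*(-23 - 50) = -56*(-23 - 50) = -56*(-73) = 4088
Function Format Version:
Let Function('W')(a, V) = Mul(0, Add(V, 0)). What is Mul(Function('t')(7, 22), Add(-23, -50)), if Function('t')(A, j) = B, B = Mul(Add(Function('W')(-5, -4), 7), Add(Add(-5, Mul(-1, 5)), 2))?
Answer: 4088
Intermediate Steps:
Function('W')(a, V) = 0 (Function('W')(a, V) = Mul(0, V) = 0)
B = -56 (B = Mul(Add(0, 7), Add(Add(-5, Mul(-1, 5)), 2)) = Mul(7, Add(Add(-5, -5), 2)) = Mul(7, Add(-10, 2)) = Mul(7, -8) = -56)
Function('t')(A, j) = -56
Mul(Function('t')(7, 22), Add(-23, -50)) = Mul(-56, Add(-23, -50)) = Mul(-56, -73) = 4088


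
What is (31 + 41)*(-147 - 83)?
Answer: -16560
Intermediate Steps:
(31 + 41)*(-147 - 83) = 72*(-230) = -16560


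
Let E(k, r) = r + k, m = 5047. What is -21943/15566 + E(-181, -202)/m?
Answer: -116708099/78561602 ≈ -1.4856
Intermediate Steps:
E(k, r) = k + r
-21943/15566 + E(-181, -202)/m = -21943/15566 + (-181 - 202)/5047 = -21943*1/15566 - 383*1/5047 = -21943/15566 - 383/5047 = -116708099/78561602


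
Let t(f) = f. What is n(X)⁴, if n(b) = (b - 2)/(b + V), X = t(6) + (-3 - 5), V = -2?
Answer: 1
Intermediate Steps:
X = -2 (X = 6 + (-3 - 5) = 6 - 8 = -2)
n(b) = 1 (n(b) = (b - 2)/(b - 2) = (-2 + b)/(-2 + b) = 1)
n(X)⁴ = 1⁴ = 1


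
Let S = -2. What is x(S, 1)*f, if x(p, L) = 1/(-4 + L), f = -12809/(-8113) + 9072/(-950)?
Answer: 1616647/608475 ≈ 2.6569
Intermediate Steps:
f = -1616647/202825 (f = -12809*(-1/8113) + 9072*(-1/950) = 12809/8113 - 4536/475 = -1616647/202825 ≈ -7.9706)
x(S, 1)*f = -1616647/202825/(-4 + 1) = -1616647/202825/(-3) = -⅓*(-1616647/202825) = 1616647/608475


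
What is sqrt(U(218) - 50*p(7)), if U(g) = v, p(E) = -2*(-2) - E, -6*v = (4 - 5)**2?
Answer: sqrt(5394)/6 ≈ 12.241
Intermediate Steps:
v = -1/6 (v = -(4 - 5)**2/6 = -1/6*(-1)**2 = -1/6*1 = -1/6 ≈ -0.16667)
p(E) = 4 - E
U(g) = -1/6
sqrt(U(218) - 50*p(7)) = sqrt(-1/6 - 50*(4 - 1*7)) = sqrt(-1/6 - 50*(4 - 7)) = sqrt(-1/6 - 50*(-3)) = sqrt(-1/6 + 150) = sqrt(899/6) = sqrt(5394)/6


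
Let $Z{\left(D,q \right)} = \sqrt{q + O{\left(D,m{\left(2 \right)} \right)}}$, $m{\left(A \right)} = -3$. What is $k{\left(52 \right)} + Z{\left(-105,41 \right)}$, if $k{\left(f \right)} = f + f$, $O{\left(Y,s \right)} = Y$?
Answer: $104 + 8 i \approx 104.0 + 8.0 i$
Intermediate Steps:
$Z{\left(D,q \right)} = \sqrt{D + q}$ ($Z{\left(D,q \right)} = \sqrt{q + D} = \sqrt{D + q}$)
$k{\left(f \right)} = 2 f$
$k{\left(52 \right)} + Z{\left(-105,41 \right)} = 2 \cdot 52 + \sqrt{-105 + 41} = 104 + \sqrt{-64} = 104 + 8 i$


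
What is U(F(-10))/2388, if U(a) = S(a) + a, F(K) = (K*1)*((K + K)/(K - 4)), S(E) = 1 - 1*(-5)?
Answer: -29/8358 ≈ -0.0034697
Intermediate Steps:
S(E) = 6 (S(E) = 1 + 5 = 6)
F(K) = 2*K²/(-4 + K) (F(K) = K*((2*K)/(-4 + K)) = K*(2*K/(-4 + K)) = 2*K²/(-4 + K))
U(a) = 6 + a
U(F(-10))/2388 = (6 + 2*(-10)²/(-4 - 10))/2388 = (6 + 2*100/(-14))*(1/2388) = (6 + 2*100*(-1/14))*(1/2388) = (6 - 100/7)*(1/2388) = -58/7*1/2388 = -29/8358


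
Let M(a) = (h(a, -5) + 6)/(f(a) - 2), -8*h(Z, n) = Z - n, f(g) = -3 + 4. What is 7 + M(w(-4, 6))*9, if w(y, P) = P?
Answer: -277/8 ≈ -34.625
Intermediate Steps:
f(g) = 1
h(Z, n) = -Z/8 + n/8 (h(Z, n) = -(Z - n)/8 = -Z/8 + n/8)
M(a) = -43/8 + a/8 (M(a) = ((-a/8 + (1/8)*(-5)) + 6)/(1 - 2) = ((-a/8 - 5/8) + 6)/(-1) = ((-5/8 - a/8) + 6)*(-1) = (43/8 - a/8)*(-1) = -43/8 + a/8)
7 + M(w(-4, 6))*9 = 7 + (-43/8 + (1/8)*6)*9 = 7 + (-43/8 + 3/4)*9 = 7 - 37/8*9 = 7 - 333/8 = -277/8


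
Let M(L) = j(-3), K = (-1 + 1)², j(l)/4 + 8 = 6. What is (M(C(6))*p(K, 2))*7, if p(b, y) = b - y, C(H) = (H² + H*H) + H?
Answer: 112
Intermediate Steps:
C(H) = H + 2*H² (C(H) = (H² + H²) + H = 2*H² + H = H + 2*H²)
j(l) = -8 (j(l) = -32 + 4*6 = -32 + 24 = -8)
K = 0 (K = 0² = 0)
M(L) = -8
(M(C(6))*p(K, 2))*7 = -8*(0 - 1*2)*7 = -8*(0 - 2)*7 = -8*(-2)*7 = 16*7 = 112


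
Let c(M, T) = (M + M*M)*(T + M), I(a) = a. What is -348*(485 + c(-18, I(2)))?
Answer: 1535028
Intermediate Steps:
c(M, T) = (M + T)*(M + M**2) (c(M, T) = (M + M**2)*(M + T) = (M + T)*(M + M**2))
-348*(485 + c(-18, I(2))) = -348*(485 - 18*(-18 + 2 + (-18)**2 - 18*2)) = -348*(485 - 18*(-18 + 2 + 324 - 36)) = -348*(485 - 18*272) = -348*(485 - 4896) = -348*(-4411) = 1535028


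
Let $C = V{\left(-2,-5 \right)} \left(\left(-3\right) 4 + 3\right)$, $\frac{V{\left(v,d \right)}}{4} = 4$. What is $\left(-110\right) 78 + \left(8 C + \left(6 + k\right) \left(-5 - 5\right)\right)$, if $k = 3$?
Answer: $-9822$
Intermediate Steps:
$V{\left(v,d \right)} = 16$ ($V{\left(v,d \right)} = 4 \cdot 4 = 16$)
$C = -144$ ($C = 16 \left(\left(-3\right) 4 + 3\right) = 16 \left(-12 + 3\right) = 16 \left(-9\right) = -144$)
$\left(-110\right) 78 + \left(8 C + \left(6 + k\right) \left(-5 - 5\right)\right) = \left(-110\right) 78 + \left(8 \left(-144\right) + \left(6 + 3\right) \left(-5 - 5\right)\right) = -8580 + \left(-1152 + 9 \left(-10\right)\right) = -8580 - 1242 = -9822$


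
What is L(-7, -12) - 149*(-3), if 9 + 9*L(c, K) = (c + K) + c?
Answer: 3988/9 ≈ 443.11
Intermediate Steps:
L(c, K) = -1 + K/9 + 2*c/9 (L(c, K) = -1 + ((c + K) + c)/9 = -1 + ((K + c) + c)/9 = -1 + (K + 2*c)/9 = -1 + (K/9 + 2*c/9) = -1 + K/9 + 2*c/9)
L(-7, -12) - 149*(-3) = (-1 + (⅑)*(-12) + (2/9)*(-7)) - 149*(-3) = (-1 - 4/3 - 14/9) + 447 = -35/9 + 447 = 3988/9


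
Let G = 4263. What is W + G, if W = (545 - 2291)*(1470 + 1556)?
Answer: -5279133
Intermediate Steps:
W = -5283396 (W = -1746*3026 = -5283396)
W + G = -5283396 + 4263 = -5279133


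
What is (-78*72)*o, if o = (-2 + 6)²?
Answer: -89856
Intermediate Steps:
o = 16 (o = 4² = 16)
(-78*72)*o = -78*72*16 = -5616*16 = -89856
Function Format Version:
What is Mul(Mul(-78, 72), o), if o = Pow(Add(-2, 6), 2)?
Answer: -89856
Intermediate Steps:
o = 16 (o = Pow(4, 2) = 16)
Mul(Mul(-78, 72), o) = Mul(Mul(-78, 72), 16) = Mul(-5616, 16) = -89856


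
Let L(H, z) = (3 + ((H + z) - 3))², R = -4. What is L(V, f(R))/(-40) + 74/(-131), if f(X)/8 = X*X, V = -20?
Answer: -191368/655 ≈ -292.17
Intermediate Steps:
f(X) = 8*X² (f(X) = 8*(X*X) = 8*X²)
L(H, z) = (H + z)² (L(H, z) = (3 + (-3 + H + z))² = (H + z)²)
L(V, f(R))/(-40) + 74/(-131) = (-20 + 8*(-4)²)²/(-40) + 74/(-131) = (-20 + 8*16)²*(-1/40) + 74*(-1/131) = (-20 + 128)²*(-1/40) - 74/131 = 108²*(-1/40) - 74/131 = 11664*(-1/40) - 74/131 = -1458/5 - 74/131 = -191368/655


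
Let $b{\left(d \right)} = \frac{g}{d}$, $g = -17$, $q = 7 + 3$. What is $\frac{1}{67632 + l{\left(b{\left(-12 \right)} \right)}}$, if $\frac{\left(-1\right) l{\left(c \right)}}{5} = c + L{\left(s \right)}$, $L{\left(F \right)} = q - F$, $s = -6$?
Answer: $\frac{12}{810539} \approx 1.4805 \cdot 10^{-5}$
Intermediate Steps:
$q = 10$
$L{\left(F \right)} = 10 - F$
$b{\left(d \right)} = - \frac{17}{d}$
$l{\left(c \right)} = -80 - 5 c$ ($l{\left(c \right)} = - 5 \left(c + \left(10 - -6\right)\right) = - 5 \left(c + \left(10 + 6\right)\right) = - 5 \left(c + 16\right) = - 5 \left(16 + c\right) = -80 - 5 c$)
$\frac{1}{67632 + l{\left(b{\left(-12 \right)} \right)}} = \frac{1}{67632 - \left(80 + 5 \left(- \frac{17}{-12}\right)\right)} = \frac{1}{67632 - \left(80 + 5 \left(\left(-17\right) \left(- \frac{1}{12}\right)\right)\right)} = \frac{1}{67632 - \frac{1045}{12}} = \frac{1}{\frac{810539}{12}} = \frac{12}{810539}$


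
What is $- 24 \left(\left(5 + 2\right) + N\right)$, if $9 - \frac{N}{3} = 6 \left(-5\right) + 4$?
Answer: $-2688$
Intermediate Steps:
$N = 105$ ($N = 27 - 3 \left(6 \left(-5\right) + 4\right) = 27 - 3 \left(-30 + 4\right) = 27 - -78 = 27 + 78 = 105$)
$- 24 \left(\left(5 + 2\right) + N\right) = - 24 \left(\left(5 + 2\right) + 105\right) = - 24 \left(7 + 105\right) = \left(-24\right) 112 = -2688$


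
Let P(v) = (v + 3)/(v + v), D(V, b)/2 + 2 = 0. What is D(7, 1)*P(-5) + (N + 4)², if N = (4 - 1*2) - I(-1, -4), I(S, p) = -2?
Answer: 316/5 ≈ 63.200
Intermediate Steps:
D(V, b) = -4 (D(V, b) = -4 + 2*0 = -4 + 0 = -4)
P(v) = (3 + v)/(2*v) (P(v) = (3 + v)/((2*v)) = (3 + v)*(1/(2*v)) = (3 + v)/(2*v))
N = 4 (N = (4 - 1*2) - 1*(-2) = (4 - 2) + 2 = 2 + 2 = 4)
D(7, 1)*P(-5) + (N + 4)² = -2*(3 - 5)/(-5) + (4 + 4)² = -2*(-1)*(-2)/5 + 8² = -4*⅕ + 64 = -⅘ + 64 = 316/5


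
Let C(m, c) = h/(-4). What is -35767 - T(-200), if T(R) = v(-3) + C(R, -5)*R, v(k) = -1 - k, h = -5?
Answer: -35519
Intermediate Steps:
C(m, c) = 5/4 (C(m, c) = -5/(-4) = -5*(-1/4) = 5/4)
T(R) = 2 + 5*R/4 (T(R) = (-1 - 1*(-3)) + 5*R/4 = (-1 + 3) + 5*R/4 = 2 + 5*R/4)
-35767 - T(-200) = -35767 - (2 + (5/4)*(-200)) = -35767 - (2 - 250) = -35767 - 1*(-248) = -35767 + 248 = -35519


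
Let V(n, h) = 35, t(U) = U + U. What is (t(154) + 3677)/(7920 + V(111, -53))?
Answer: 797/1591 ≈ 0.50094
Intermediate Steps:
t(U) = 2*U
(t(154) + 3677)/(7920 + V(111, -53)) = (2*154 + 3677)/(7920 + 35) = (308 + 3677)/7955 = 3985*(1/7955) = 797/1591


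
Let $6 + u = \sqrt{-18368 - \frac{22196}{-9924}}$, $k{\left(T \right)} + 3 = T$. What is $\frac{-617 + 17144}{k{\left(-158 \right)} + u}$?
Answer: $- \frac{6847582329}{114758068} - \frac{16527 i \sqrt{113047903779}}{114758068} \approx -59.67 - 48.422 i$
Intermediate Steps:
$k{\left(T \right)} = -3 + T$
$u = -6 + \frac{i \sqrt{113047903779}}{2481}$ ($u = -6 + \sqrt{-18368 - \frac{22196}{-9924}} = -6 + \sqrt{-18368 - - \frac{5549}{2481}} = -6 + \sqrt{-18368 + \frac{5549}{2481}} = -6 + \sqrt{- \frac{45565459}{2481}} = -6 + \frac{i \sqrt{113047903779}}{2481} \approx -6.0 + 135.52 i$)
$\frac{-617 + 17144}{k{\left(-158 \right)} + u} = \frac{-617 + 17144}{\left(-3 - 158\right) - \left(6 - \frac{i \sqrt{113047903779}}{2481}\right)} = \frac{16527}{-161 - \left(6 - \frac{i \sqrt{113047903779}}{2481}\right)} = \frac{16527}{-167 + \frac{i \sqrt{113047903779}}{2481}}$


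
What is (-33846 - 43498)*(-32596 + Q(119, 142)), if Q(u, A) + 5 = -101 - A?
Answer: 2540286336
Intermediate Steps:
Q(u, A) = -106 - A (Q(u, A) = -5 + (-101 - A) = -106 - A)
(-33846 - 43498)*(-32596 + Q(119, 142)) = (-33846 - 43498)*(-32596 + (-106 - 1*142)) = -77344*(-32596 + (-106 - 142)) = -77344*(-32596 - 248) = -77344*(-32844) = 2540286336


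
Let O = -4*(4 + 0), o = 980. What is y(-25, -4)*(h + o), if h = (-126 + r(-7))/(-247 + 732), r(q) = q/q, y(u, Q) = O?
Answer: -1520560/97 ≈ -15676.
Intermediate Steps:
O = -16 (O = -4*4 = -16)
y(u, Q) = -16
r(q) = 1
h = -25/97 (h = (-126 + 1)/(-247 + 732) = -125/485 = -125*1/485 = -25/97 ≈ -0.25773)
y(-25, -4)*(h + o) = -16*(-25/97 + 980) = -16*95035/97 = -1520560/97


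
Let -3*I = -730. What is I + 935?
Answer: 3535/3 ≈ 1178.3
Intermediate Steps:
I = 730/3 (I = -⅓*(-730) = 730/3 ≈ 243.33)
I + 935 = 730/3 + 935 = 3535/3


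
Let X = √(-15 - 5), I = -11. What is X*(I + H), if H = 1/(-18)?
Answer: -199*I*√5/9 ≈ -49.442*I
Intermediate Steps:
X = 2*I*√5 (X = √(-20) = 2*I*√5 ≈ 4.4721*I)
H = -1/18 (H = 1*(-1/18) = -1/18 ≈ -0.055556)
X*(I + H) = (2*I*√5)*(-11 - 1/18) = (2*I*√5)*(-199/18) = -199*I*√5/9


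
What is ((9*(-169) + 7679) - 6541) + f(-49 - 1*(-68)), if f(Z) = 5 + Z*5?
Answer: -283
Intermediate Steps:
f(Z) = 5 + 5*Z
((9*(-169) + 7679) - 6541) + f(-49 - 1*(-68)) = ((9*(-169) + 7679) - 6541) + (5 + 5*(-49 - 1*(-68))) = ((-1521 + 7679) - 6541) + (5 + 5*(-49 + 68)) = (6158 - 6541) + (5 + 5*19) = -383 + (5 + 95) = -383 + 100 = -283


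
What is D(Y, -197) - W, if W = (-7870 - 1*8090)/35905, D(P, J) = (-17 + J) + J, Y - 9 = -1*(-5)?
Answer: -2948199/7181 ≈ -410.56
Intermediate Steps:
Y = 14 (Y = 9 - 1*(-5) = 9 + 5 = 14)
D(P, J) = -17 + 2*J
W = -3192/7181 (W = (-7870 - 8090)*(1/35905) = -15960*1/35905 = -3192/7181 ≈ -0.44451)
D(Y, -197) - W = (-17 + 2*(-197)) - 1*(-3192/7181) = (-17 - 394) + 3192/7181 = -411 + 3192/7181 = -2948199/7181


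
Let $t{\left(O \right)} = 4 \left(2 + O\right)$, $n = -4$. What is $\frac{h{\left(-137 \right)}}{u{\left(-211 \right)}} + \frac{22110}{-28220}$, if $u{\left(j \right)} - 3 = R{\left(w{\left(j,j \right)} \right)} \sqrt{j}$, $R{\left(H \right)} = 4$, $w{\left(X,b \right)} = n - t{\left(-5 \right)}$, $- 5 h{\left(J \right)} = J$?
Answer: $- \frac{36261333}{47762350} - \frac{548 i \sqrt{211}}{16925} \approx -0.7592 - 0.47032 i$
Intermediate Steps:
$h{\left(J \right)} = - \frac{J}{5}$
$t{\left(O \right)} = 8 + 4 O$
$w{\left(X,b \right)} = 8$ ($w{\left(X,b \right)} = -4 - \left(8 + 4 \left(-5\right)\right) = -4 - \left(8 - 20\right) = -4 - -12 = -4 + 12 = 8$)
$u{\left(j \right)} = 3 + 4 \sqrt{j}$
$\frac{h{\left(-137 \right)}}{u{\left(-211 \right)}} + \frac{22110}{-28220} = \frac{\left(- \frac{1}{5}\right) \left(-137\right)}{3 + 4 \sqrt{-211}} + \frac{22110}{-28220} = \frac{137}{5 \left(3 + 4 i \sqrt{211}\right)} + 22110 \left(- \frac{1}{28220}\right) = \frac{137}{5 \left(3 + 4 i \sqrt{211}\right)} - \frac{2211}{2822} = - \frac{2211}{2822} + \frac{137}{5 \left(3 + 4 i \sqrt{211}\right)}$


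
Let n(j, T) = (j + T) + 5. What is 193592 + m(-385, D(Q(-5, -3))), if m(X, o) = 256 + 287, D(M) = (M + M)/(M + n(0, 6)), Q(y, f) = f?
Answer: 194135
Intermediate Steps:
n(j, T) = 5 + T + j (n(j, T) = (T + j) + 5 = 5 + T + j)
D(M) = 2*M/(11 + M) (D(M) = (M + M)/(M + (5 + 6 + 0)) = (2*M)/(M + 11) = (2*M)/(11 + M) = 2*M/(11 + M))
m(X, o) = 543
193592 + m(-385, D(Q(-5, -3))) = 193592 + 543 = 194135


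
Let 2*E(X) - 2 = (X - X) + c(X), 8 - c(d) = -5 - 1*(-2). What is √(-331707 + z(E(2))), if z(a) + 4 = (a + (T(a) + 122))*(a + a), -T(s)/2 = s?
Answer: I*√1320838/2 ≈ 574.64*I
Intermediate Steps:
T(s) = -2*s
c(d) = 11 (c(d) = 8 - (-5 - 1*(-2)) = 8 - (-5 + 2) = 8 - 1*(-3) = 8 + 3 = 11)
E(X) = 13/2 (E(X) = 1 + ((X - X) + 11)/2 = 1 + (0 + 11)/2 = 1 + (½)*11 = 1 + 11/2 = 13/2)
z(a) = -4 + 2*a*(122 - a) (z(a) = -4 + (a + (-2*a + 122))*(a + a) = -4 + (a + (122 - 2*a))*(2*a) = -4 + (122 - a)*(2*a) = -4 + 2*a*(122 - a))
√(-331707 + z(E(2))) = √(-331707 + (-4 - 2*(13/2)² + 244*(13/2))) = √(-331707 + (-4 - 2*169/4 + 1586)) = √(-331707 + (-4 - 169/2 + 1586)) = √(-331707 + 2995/2) = √(-660419/2) = I*√1320838/2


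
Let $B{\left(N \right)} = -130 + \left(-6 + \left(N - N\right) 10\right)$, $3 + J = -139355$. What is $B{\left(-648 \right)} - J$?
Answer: $139222$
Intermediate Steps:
$J = -139358$ ($J = -3 - 139355 = -139358$)
$B{\left(N \right)} = -136$ ($B{\left(N \right)} = -130 + \left(-6 + 0 \cdot 10\right) = -130 + \left(-6 + 0\right) = -130 - 6 = -136$)
$B{\left(-648 \right)} - J = -136 - -139358 = -136 + 139358 = 139222$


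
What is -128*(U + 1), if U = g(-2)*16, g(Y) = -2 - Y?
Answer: -128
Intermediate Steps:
U = 0 (U = (-2 - 1*(-2))*16 = (-2 + 2)*16 = 0*16 = 0)
-128*(U + 1) = -128*(0 + 1) = -128*1 = -128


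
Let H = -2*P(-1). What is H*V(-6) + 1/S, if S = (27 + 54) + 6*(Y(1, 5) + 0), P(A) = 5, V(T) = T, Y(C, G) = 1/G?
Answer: 24665/411 ≈ 60.012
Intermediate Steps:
S = 411/5 (S = (27 + 54) + 6*(1/5 + 0) = 81 + 6*(⅕ + 0) = 81 + 6*(⅕) = 81 + 6/5 = 411/5 ≈ 82.200)
H = -10 (H = -2*5 = -10)
H*V(-6) + 1/S = -10*(-6) + 1/(411/5) = 60 + 5/411 = 24665/411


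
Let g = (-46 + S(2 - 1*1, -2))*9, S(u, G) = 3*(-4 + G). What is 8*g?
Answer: -4608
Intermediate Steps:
S(u, G) = -12 + 3*G
g = -576 (g = (-46 + (-12 + 3*(-2)))*9 = (-46 + (-12 - 6))*9 = (-46 - 18)*9 = -64*9 = -576)
8*g = 8*(-576) = -4608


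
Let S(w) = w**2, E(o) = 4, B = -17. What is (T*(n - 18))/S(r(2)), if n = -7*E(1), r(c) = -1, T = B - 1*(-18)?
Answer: -46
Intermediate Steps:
T = 1 (T = -17 - 1*(-18) = -17 + 18 = 1)
n = -28 (n = -7*4 = -28)
(T*(n - 18))/S(r(2)) = (1*(-28 - 18))/((-1)**2) = (1*(-46))/1 = -46*1 = -46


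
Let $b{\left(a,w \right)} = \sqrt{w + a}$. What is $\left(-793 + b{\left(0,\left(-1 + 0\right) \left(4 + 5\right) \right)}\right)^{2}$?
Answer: $628840 - 4758 i \approx 6.2884 \cdot 10^{5} - 4758.0 i$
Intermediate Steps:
$b{\left(a,w \right)} = \sqrt{a + w}$
$\left(-793 + b{\left(0,\left(-1 + 0\right) \left(4 + 5\right) \right)}\right)^{2} = \left(-793 + \sqrt{0 + \left(-1 + 0\right) \left(4 + 5\right)}\right)^{2} = \left(-793 + \sqrt{0 - 9}\right)^{2} = \left(-793 + \sqrt{-9}\right)^{2} = \left(-793 + 3 i\right)^{2}$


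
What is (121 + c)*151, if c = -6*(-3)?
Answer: 20989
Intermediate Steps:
c = 18
(121 + c)*151 = (121 + 18)*151 = 139*151 = 20989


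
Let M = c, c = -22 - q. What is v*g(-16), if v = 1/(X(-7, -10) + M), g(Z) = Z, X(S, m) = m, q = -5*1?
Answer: 16/27 ≈ 0.59259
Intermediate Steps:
q = -5
c = -17 (c = -22 - 1*(-5) = -22 + 5 = -17)
M = -17
v = -1/27 (v = 1/(-10 - 17) = 1/(-27) = -1/27 ≈ -0.037037)
v*g(-16) = -1/27*(-16) = 16/27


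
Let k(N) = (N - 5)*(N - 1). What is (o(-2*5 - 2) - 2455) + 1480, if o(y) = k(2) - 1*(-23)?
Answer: -955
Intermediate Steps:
k(N) = (-1 + N)*(-5 + N) (k(N) = (-5 + N)*(-1 + N) = (-1 + N)*(-5 + N))
o(y) = 20 (o(y) = (5 + 2² - 6*2) - 1*(-23) = (5 + 4 - 12) + 23 = -3 + 23 = 20)
(o(-2*5 - 2) - 2455) + 1480 = (20 - 2455) + 1480 = -2435 + 1480 = -955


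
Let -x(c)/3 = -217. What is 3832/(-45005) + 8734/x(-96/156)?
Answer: 390579038/29298255 ≈ 13.331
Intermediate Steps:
x(c) = 651 (x(c) = -3*(-217) = 651)
3832/(-45005) + 8734/x(-96/156) = 3832/(-45005) + 8734/651 = 3832*(-1/45005) + 8734*(1/651) = -3832/45005 + 8734/651 = 390579038/29298255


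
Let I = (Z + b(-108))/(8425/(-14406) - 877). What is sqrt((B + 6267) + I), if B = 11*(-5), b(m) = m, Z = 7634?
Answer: 2*sqrt(247877164420828514)/12642487 ≈ 78.762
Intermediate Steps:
B = -55
I = -108419556/12642487 (I = (7634 - 108)/(8425/(-14406) - 877) = 7526/(8425*(-1/14406) - 877) = 7526/(-8425/14406 - 877) = 7526/(-12642487/14406) = 7526*(-14406/12642487) = -108419556/12642487 ≈ -8.5758)
sqrt((B + 6267) + I) = sqrt((-55 + 6267) - 108419556/12642487) = sqrt(6212 - 108419556/12642487) = sqrt(78426709688/12642487) = 2*sqrt(247877164420828514)/12642487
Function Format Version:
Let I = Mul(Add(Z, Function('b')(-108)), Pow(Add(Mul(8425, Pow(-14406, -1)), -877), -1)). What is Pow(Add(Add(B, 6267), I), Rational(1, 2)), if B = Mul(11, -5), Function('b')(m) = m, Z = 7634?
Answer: Mul(Rational(2, 12642487), Pow(247877164420828514, Rational(1, 2))) ≈ 78.762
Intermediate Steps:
B = -55
I = Rational(-108419556, 12642487) (I = Mul(Add(7634, -108), Pow(Add(Mul(8425, Pow(-14406, -1)), -877), -1)) = Mul(7526, Pow(Add(Mul(8425, Rational(-1, 14406)), -877), -1)) = Mul(7526, Pow(Add(Rational(-8425, 14406), -877), -1)) = Mul(7526, Pow(Rational(-12642487, 14406), -1)) = Mul(7526, Rational(-14406, 12642487)) = Rational(-108419556, 12642487) ≈ -8.5758)
Pow(Add(Add(B, 6267), I), Rational(1, 2)) = Pow(Add(Add(-55, 6267), Rational(-108419556, 12642487)), Rational(1, 2)) = Pow(Add(6212, Rational(-108419556, 12642487)), Rational(1, 2)) = Pow(Rational(78426709688, 12642487), Rational(1, 2)) = Mul(Rational(2, 12642487), Pow(247877164420828514, Rational(1, 2)))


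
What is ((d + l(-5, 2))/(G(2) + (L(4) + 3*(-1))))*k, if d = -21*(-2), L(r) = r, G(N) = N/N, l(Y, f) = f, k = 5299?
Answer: 116578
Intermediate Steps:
G(N) = 1
d = 42
((d + l(-5, 2))/(G(2) + (L(4) + 3*(-1))))*k = ((42 + 2)/(1 + (4 + 3*(-1))))*5299 = (44/(1 + (4 - 3)))*5299 = (44/(1 + 1))*5299 = (44/2)*5299 = (44*(½))*5299 = 22*5299 = 116578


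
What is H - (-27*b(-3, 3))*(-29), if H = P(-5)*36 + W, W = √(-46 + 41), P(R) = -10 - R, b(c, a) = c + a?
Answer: -180 + I*√5 ≈ -180.0 + 2.2361*I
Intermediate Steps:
b(c, a) = a + c
W = I*√5 (W = √(-5) = I*√5 ≈ 2.2361*I)
H = -180 + I*√5 (H = (-10 - 1*(-5))*36 + I*√5 = (-10 + 5)*36 + I*√5 = -5*36 + I*√5 = -180 + I*√5 ≈ -180.0 + 2.2361*I)
H - (-27*b(-3, 3))*(-29) = (-180 + I*√5) - (-27*(3 - 3))*(-29) = (-180 + I*√5) - (-27*0)*(-29) = (-180 + I*√5) - 0*(-29) = (-180 + I*√5) - 1*0 = (-180 + I*√5) + 0 = -180 + I*√5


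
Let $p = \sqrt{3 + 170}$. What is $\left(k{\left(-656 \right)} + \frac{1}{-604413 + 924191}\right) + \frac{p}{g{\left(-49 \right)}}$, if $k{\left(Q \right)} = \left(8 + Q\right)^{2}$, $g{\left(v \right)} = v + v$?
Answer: $\frac{134276061313}{319778} - \frac{\sqrt{173}}{98} \approx 4.199 \cdot 10^{5}$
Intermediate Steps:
$p = \sqrt{173} \approx 13.153$
$g{\left(v \right)} = 2 v$
$\left(k{\left(-656 \right)} + \frac{1}{-604413 + 924191}\right) + \frac{p}{g{\left(-49 \right)}} = \left(\left(8 - 656\right)^{2} + \frac{1}{-604413 + 924191}\right) + \frac{\sqrt{173}}{2 \left(-49\right)} = \left(\left(-648\right)^{2} + \frac{1}{319778}\right) + \frac{\sqrt{173}}{-98} = \left(419904 + \frac{1}{319778}\right) + \sqrt{173} \left(- \frac{1}{98}\right) = \frac{134276061313}{319778} - \frac{\sqrt{173}}{98}$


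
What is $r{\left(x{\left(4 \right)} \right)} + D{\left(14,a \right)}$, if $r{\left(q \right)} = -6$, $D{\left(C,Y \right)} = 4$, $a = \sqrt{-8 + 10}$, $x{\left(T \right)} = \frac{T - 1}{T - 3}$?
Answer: $-2$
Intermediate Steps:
$x{\left(T \right)} = \frac{-1 + T}{-3 + T}$
$a = \sqrt{2} \approx 1.4142$
$r{\left(x{\left(4 \right)} \right)} + D{\left(14,a \right)} = -6 + 4 = -2$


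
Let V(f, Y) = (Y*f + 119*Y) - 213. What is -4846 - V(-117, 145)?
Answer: -4923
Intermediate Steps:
V(f, Y) = -213 + 119*Y + Y*f (V(f, Y) = (119*Y + Y*f) - 213 = -213 + 119*Y + Y*f)
-4846 - V(-117, 145) = -4846 - (-213 + 119*145 + 145*(-117)) = -4846 - (-213 + 17255 - 16965) = -4846 - 1*77 = -4846 - 77 = -4923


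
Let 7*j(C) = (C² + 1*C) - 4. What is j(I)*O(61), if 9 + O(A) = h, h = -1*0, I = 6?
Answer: -342/7 ≈ -48.857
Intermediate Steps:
h = 0
O(A) = -9 (O(A) = -9 + 0 = -9)
j(C) = -4/7 + C/7 + C²/7 (j(C) = ((C² + 1*C) - 4)/7 = ((C² + C) - 4)/7 = ((C + C²) - 4)/7 = (-4 + C + C²)/7 = -4/7 + C/7 + C²/7)
j(I)*O(61) = (-4/7 + (⅐)*6 + (⅐)*6²)*(-9) = (-4/7 + 6/7 + (⅐)*36)*(-9) = (-4/7 + 6/7 + 36/7)*(-9) = (38/7)*(-9) = -342/7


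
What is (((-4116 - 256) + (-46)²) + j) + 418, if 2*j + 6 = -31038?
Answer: -17360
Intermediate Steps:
j = -15522 (j = -3 + (½)*(-31038) = -3 - 15519 = -15522)
(((-4116 - 256) + (-46)²) + j) + 418 = (((-4116 - 256) + (-46)²) - 15522) + 418 = ((-4372 + 2116) - 15522) + 418 = (-2256 - 15522) + 418 = -17778 + 418 = -17360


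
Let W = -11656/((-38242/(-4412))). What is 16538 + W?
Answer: 290509962/19121 ≈ 15193.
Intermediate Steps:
W = -25713136/19121 (W = -11656/((-38242*(-1/4412))) = -11656/19121/2206 = -11656*2206/19121 = -25713136/19121 ≈ -1344.8)
16538 + W = 16538 - 25713136/19121 = 290509962/19121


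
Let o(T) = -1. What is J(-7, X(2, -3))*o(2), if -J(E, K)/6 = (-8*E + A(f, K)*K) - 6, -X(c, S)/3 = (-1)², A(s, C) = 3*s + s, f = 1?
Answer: 228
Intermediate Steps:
A(s, C) = 4*s
X(c, S) = -3 (X(c, S) = -3*(-1)² = -3*1 = -3)
J(E, K) = 36 - 24*K + 48*E (J(E, K) = -6*((-8*E + (4*1)*K) - 6) = -6*((-8*E + 4*K) - 6) = -6*(-6 - 8*E + 4*K) = 36 - 24*K + 48*E)
J(-7, X(2, -3))*o(2) = (36 - 24*(-3) + 48*(-7))*(-1) = (36 + 72 - 336)*(-1) = -228*(-1) = 228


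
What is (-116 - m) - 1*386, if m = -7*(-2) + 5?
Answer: -521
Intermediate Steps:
m = 19 (m = 14 + 5 = 19)
(-116 - m) - 1*386 = (-116 - 1*19) - 1*386 = (-116 - 19) - 386 = -135 - 386 = -521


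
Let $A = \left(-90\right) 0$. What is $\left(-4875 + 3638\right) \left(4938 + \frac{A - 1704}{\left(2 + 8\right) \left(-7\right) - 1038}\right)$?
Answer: $- \frac{1692527724}{277} \approx -6.1102 \cdot 10^{6}$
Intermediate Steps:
$A = 0$
$\left(-4875 + 3638\right) \left(4938 + \frac{A - 1704}{\left(2 + 8\right) \left(-7\right) - 1038}\right) = \left(-4875 + 3638\right) \left(4938 + \frac{0 - 1704}{\left(2 + 8\right) \left(-7\right) - 1038}\right) = - 1237 \left(4938 + \frac{0 - 1704}{10 \left(-7\right) - 1038}\right) = - 1237 \left(4938 + \frac{0 - 1704}{-70 - 1038}\right) = - 1237 \left(4938 - \frac{1704}{-1108}\right) = - 1237 \left(4938 - - \frac{426}{277}\right) = - 1237 \left(4938 + \frac{426}{277}\right) = \left(-1237\right) \frac{1368252}{277} = - \frac{1692527724}{277}$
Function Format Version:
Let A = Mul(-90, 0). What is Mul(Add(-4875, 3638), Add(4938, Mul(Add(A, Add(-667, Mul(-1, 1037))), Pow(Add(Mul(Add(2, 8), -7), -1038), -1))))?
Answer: Rational(-1692527724, 277) ≈ -6.1102e+6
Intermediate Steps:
A = 0
Mul(Add(-4875, 3638), Add(4938, Mul(Add(A, Add(-667, Mul(-1, 1037))), Pow(Add(Mul(Add(2, 8), -7), -1038), -1)))) = Mul(Add(-4875, 3638), Add(4938, Mul(Add(0, Add(-667, Mul(-1, 1037))), Pow(Add(Mul(Add(2, 8), -7), -1038), -1)))) = Mul(-1237, Add(4938, Mul(Add(0, Add(-667, -1037)), Pow(Add(Mul(10, -7), -1038), -1)))) = Mul(-1237, Add(4938, Mul(Add(0, -1704), Pow(Add(-70, -1038), -1)))) = Mul(-1237, Add(4938, Mul(-1704, Pow(-1108, -1)))) = Mul(-1237, Add(4938, Mul(-1704, Rational(-1, 1108)))) = Mul(-1237, Add(4938, Rational(426, 277))) = Mul(-1237, Rational(1368252, 277)) = Rational(-1692527724, 277)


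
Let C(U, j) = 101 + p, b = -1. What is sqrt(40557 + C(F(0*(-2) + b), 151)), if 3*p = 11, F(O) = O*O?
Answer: sqrt(365955)/3 ≈ 201.65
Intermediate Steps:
F(O) = O**2
p = 11/3 (p = (1/3)*11 = 11/3 ≈ 3.6667)
C(U, j) = 314/3 (C(U, j) = 101 + 11/3 = 314/3)
sqrt(40557 + C(F(0*(-2) + b), 151)) = sqrt(40557 + 314/3) = sqrt(121985/3) = sqrt(365955)/3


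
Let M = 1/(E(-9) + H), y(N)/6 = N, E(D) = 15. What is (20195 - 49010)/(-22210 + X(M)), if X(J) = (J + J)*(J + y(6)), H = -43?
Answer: 11295480/8707327 ≈ 1.2972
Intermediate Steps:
y(N) = 6*N
M = -1/28 (M = 1/(15 - 43) = 1/(-28) = -1/28 ≈ -0.035714)
X(J) = 2*J*(36 + J) (X(J) = (J + J)*(J + 6*6) = (2*J)*(J + 36) = (2*J)*(36 + J) = 2*J*(36 + J))
(20195 - 49010)/(-22210 + X(M)) = (20195 - 49010)/(-22210 + 2*(-1/28)*(36 - 1/28)) = -28815/(-22210 + 2*(-1/28)*(1007/28)) = -28815/(-22210 - 1007/392) = -28815/(-8707327/392) = -28815*(-392/8707327) = 11295480/8707327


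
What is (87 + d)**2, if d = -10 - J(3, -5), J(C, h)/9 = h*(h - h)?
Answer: 5929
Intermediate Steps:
J(C, h) = 0 (J(C, h) = 9*(h*(h - h)) = 9*(h*0) = 9*0 = 0)
d = -10 (d = -10 - 1*0 = -10 + 0 = -10)
(87 + d)**2 = (87 - 10)**2 = 77**2 = 5929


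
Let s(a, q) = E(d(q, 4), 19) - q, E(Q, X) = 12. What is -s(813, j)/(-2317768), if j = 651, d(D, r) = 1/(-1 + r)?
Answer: -639/2317768 ≈ -0.00027570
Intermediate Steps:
s(a, q) = 12 - q
-s(813, j)/(-2317768) = -(12 - 1*651)/(-2317768) = -(12 - 651)*(-1)/2317768 = -(-639)*(-1)/2317768 = -1*639/2317768 = -639/2317768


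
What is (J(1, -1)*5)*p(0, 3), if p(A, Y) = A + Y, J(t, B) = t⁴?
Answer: 15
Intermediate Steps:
(J(1, -1)*5)*p(0, 3) = (1⁴*5)*(0 + 3) = (1*5)*3 = 5*3 = 15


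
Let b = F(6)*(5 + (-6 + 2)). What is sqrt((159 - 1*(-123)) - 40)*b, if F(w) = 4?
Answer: 44*sqrt(2) ≈ 62.225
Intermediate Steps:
b = 4 (b = 4*(5 + (-6 + 2)) = 4*(5 - 4) = 4*1 = 4)
sqrt((159 - 1*(-123)) - 40)*b = sqrt((159 - 1*(-123)) - 40)*4 = sqrt((159 + 123) - 40)*4 = sqrt(282 - 40)*4 = sqrt(242)*4 = (11*sqrt(2))*4 = 44*sqrt(2)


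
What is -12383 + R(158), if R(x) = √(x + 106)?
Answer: -12383 + 2*√66 ≈ -12367.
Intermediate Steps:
R(x) = √(106 + x)
-12383 + R(158) = -12383 + √(106 + 158) = -12383 + √264 = -12383 + 2*√66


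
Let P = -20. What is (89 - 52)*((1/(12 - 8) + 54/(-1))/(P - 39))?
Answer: 7955/236 ≈ 33.708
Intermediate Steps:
(89 - 52)*((1/(12 - 8) + 54/(-1))/(P - 39)) = (89 - 52)*((1/(12 - 8) + 54/(-1))/(-20 - 39)) = 37*((1/4 + 54*(-1))/(-59)) = 37*((¼ - 54)*(-1/59)) = 37*(-215/4*(-1/59)) = 37*(215/236) = 7955/236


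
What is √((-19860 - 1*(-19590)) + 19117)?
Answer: √18847 ≈ 137.28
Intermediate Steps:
√((-19860 - 1*(-19590)) + 19117) = √((-19860 + 19590) + 19117) = √(-270 + 19117) = √18847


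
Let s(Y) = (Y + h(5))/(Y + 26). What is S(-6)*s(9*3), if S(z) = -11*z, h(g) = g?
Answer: 2112/53 ≈ 39.849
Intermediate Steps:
s(Y) = (5 + Y)/(26 + Y) (s(Y) = (Y + 5)/(Y + 26) = (5 + Y)/(26 + Y))
S(-6)*s(9*3) = (-11*(-6))*((5 + 9*3)/(26 + 9*3)) = 66*((5 + 27)/(26 + 27)) = 66*(32/53) = 2112/53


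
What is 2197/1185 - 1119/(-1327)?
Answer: 4241434/1572495 ≈ 2.6973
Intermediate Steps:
2197/1185 - 1119/(-1327) = 2197*(1/1185) - 1119*(-1/1327) = 2197/1185 + 1119/1327 = 4241434/1572495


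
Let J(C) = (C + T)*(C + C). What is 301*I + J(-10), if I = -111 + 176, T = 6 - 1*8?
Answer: 19805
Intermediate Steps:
T = -2 (T = 6 - 8 = -2)
I = 65
J(C) = 2*C*(-2 + C) (J(C) = (C - 2)*(C + C) = (-2 + C)*(2*C) = 2*C*(-2 + C))
301*I + J(-10) = 301*65 + 2*(-10)*(-2 - 10) = 19565 + 2*(-10)*(-12) = 19565 + 240 = 19805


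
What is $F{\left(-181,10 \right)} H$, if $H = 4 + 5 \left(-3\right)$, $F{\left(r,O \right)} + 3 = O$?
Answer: $-77$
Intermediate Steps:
$F{\left(r,O \right)} = -3 + O$
$H = -11$ ($H = 4 - 15 = -11$)
$F{\left(-181,10 \right)} H = \left(-3 + 10\right) \left(-11\right) = 7 \left(-11\right) = -77$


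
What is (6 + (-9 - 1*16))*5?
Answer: -95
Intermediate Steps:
(6 + (-9 - 1*16))*5 = (6 + (-9 - 16))*5 = (6 - 25)*5 = -19*5 = -95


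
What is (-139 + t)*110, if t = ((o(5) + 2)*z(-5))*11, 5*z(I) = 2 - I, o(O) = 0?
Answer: -11902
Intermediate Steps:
z(I) = 2/5 - I/5 (z(I) = (2 - I)/5 = 2/5 - I/5)
t = 154/5 (t = ((0 + 2)*(2/5 - 1/5*(-5)))*11 = (2*(2/5 + 1))*11 = (2*(7/5))*11 = (14/5)*11 = 154/5 ≈ 30.800)
(-139 + t)*110 = (-139 + 154/5)*110 = -541/5*110 = -11902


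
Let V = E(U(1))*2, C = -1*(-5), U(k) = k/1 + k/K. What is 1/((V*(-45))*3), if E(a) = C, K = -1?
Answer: -1/1350 ≈ -0.00074074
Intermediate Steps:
U(k) = 0 (U(k) = k/1 + k/(-1) = k*1 + k*(-1) = k - k = 0)
C = 5
E(a) = 5
V = 10 (V = 5*2 = 10)
1/((V*(-45))*3) = 1/((10*(-45))*3) = 1/(-450*3) = 1/(-1350) = -1/1350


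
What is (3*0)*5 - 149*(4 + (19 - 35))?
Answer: 1788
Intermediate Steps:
(3*0)*5 - 149*(4 + (19 - 35)) = 0*5 - 149*(4 - 16) = 0 - 149*(-12) = 0 + 1788 = 1788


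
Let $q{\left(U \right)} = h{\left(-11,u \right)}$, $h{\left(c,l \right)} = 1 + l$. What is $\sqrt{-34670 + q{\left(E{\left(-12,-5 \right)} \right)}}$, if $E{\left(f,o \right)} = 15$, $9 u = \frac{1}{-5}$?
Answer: $\frac{i \sqrt{7800530}}{15} \approx 186.2 i$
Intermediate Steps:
$u = - \frac{1}{45}$ ($u = \frac{1}{9 \left(-5\right)} = \frac{1}{9} \left(- \frac{1}{5}\right) = - \frac{1}{45} \approx -0.022222$)
$q{\left(U \right)} = \frac{44}{45}$ ($q{\left(U \right)} = 1 - \frac{1}{45} = \frac{44}{45}$)
$\sqrt{-34670 + q{\left(E{\left(-12,-5 \right)} \right)}} = \sqrt{-34670 + \frac{44}{45}} = \sqrt{- \frac{1560106}{45}} = \frac{i \sqrt{7800530}}{15}$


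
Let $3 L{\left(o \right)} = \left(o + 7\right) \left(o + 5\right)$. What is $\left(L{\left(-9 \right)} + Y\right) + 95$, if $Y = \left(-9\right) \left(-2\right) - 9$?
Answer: $\frac{320}{3} \approx 106.67$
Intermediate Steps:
$Y = 9$ ($Y = 18 - 9 = 9$)
$L{\left(o \right)} = \frac{\left(5 + o\right) \left(7 + o\right)}{3}$ ($L{\left(o \right)} = \frac{\left(o + 7\right) \left(o + 5\right)}{3} = \frac{\left(7 + o\right) \left(5 + o\right)}{3} = \frac{\left(5 + o\right) \left(7 + o\right)}{3}$)
$\left(L{\left(-9 \right)} + Y\right) + 95 = \left(\left(\frac{35}{3} + 4 \left(-9\right) + \frac{\left(-9\right)^{2}}{3}\right) + 9\right) + 95 = \left(\left(\frac{35}{3} - 36 + \frac{1}{3} \cdot 81\right) + 9\right) + 95 = \left(\left(\frac{35}{3} - 36 + 27\right) + 9\right) + 95 = \left(\frac{8}{3} + 9\right) + 95 = \frac{35}{3} + 95 = \frac{320}{3}$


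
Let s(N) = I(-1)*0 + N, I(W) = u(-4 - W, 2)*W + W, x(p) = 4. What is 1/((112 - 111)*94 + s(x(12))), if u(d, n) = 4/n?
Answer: 1/98 ≈ 0.010204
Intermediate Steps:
I(W) = 3*W (I(W) = (4/2)*W + W = (4*(½))*W + W = 2*W + W = 3*W)
s(N) = N (s(N) = (3*(-1))*0 + N = -3*0 + N = 0 + N = N)
1/((112 - 111)*94 + s(x(12))) = 1/((112 - 111)*94 + 4) = 1/(1*94 + 4) = 1/(94 + 4) = 1/98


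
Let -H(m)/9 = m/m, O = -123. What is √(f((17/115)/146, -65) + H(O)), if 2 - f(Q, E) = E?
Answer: √58 ≈ 7.6158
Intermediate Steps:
f(Q, E) = 2 - E
H(m) = -9 (H(m) = -9*m/m = -9*1 = -9)
√(f((17/115)/146, -65) + H(O)) = √((2 - 1*(-65)) - 9) = √((2 + 65) - 9) = √(67 - 9) = √58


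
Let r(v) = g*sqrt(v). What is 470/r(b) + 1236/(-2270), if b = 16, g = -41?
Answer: -317401/93070 ≈ -3.4103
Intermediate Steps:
r(v) = -41*sqrt(v)
470/r(b) + 1236/(-2270) = 470/((-41*sqrt(16))) + 1236/(-2270) = 470/((-41*4)) + 1236*(-1/2270) = 470/(-164) - 618/1135 = 470*(-1/164) - 618/1135 = -235/82 - 618/1135 = -317401/93070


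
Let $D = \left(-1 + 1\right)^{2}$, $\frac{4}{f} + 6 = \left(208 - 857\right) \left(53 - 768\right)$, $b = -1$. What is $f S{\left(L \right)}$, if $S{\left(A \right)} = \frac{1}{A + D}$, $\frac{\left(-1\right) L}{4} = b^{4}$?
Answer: $- \frac{1}{464029} \approx -2.155 \cdot 10^{-6}$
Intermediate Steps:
$f = \frac{4}{464029}$ ($f = \frac{4}{-6 + \left(208 - 857\right) \left(53 - 768\right)} = \frac{4}{-6 - -464035} = \frac{4}{-6 + 464035} = \frac{4}{464029} \approx 8.6201 \cdot 10^{-6}$)
$L = -4$ ($L = - 4 \left(-1\right)^{4} = \left(-4\right) 1 = -4$)
$D = 0$ ($D = 0^{2} = 0$)
$S{\left(A \right)} = \frac{1}{A}$ ($S{\left(A \right)} = \frac{1}{A + 0} = \frac{1}{A}$)
$f S{\left(L \right)} = \frac{4}{464029 \left(-4\right)} = \frac{4}{464029} \left(- \frac{1}{4}\right) = - \frac{1}{464029}$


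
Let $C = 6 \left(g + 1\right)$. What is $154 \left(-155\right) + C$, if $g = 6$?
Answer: $-23828$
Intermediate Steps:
$C = 42$ ($C = 6 \left(6 + 1\right) = 6 \cdot 7 = 42$)
$154 \left(-155\right) + C = 154 \left(-155\right) + 42 = -23870 + 42 = -23828$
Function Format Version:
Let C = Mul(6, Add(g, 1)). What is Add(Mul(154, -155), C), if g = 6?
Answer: -23828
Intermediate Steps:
C = 42 (C = Mul(6, Add(6, 1)) = Mul(6, 7) = 42)
Add(Mul(154, -155), C) = Add(Mul(154, -155), 42) = Add(-23870, 42) = -23828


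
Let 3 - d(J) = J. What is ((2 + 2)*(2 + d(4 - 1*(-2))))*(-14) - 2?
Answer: 54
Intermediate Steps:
d(J) = 3 - J
((2 + 2)*(2 + d(4 - 1*(-2))))*(-14) - 2 = ((2 + 2)*(2 + (3 - (4 - 1*(-2)))))*(-14) - 2 = (4*(2 + (3 - (4 + 2))))*(-14) - 2 = (4*(2 + (3 - 1*6)))*(-14) - 2 = (4*(2 + (3 - 6)))*(-14) - 2 = (4*(2 - 3))*(-14) - 2 = (4*(-1))*(-14) - 2 = -4*(-14) - 2 = 56 - 2 = 54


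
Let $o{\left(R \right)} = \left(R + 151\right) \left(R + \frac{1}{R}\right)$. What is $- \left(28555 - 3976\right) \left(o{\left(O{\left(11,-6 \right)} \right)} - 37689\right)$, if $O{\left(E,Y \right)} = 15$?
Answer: $\frac{4324421067}{5} \approx 8.6488 \cdot 10^{8}$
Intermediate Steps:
$o{\left(R \right)} = \left(151 + R\right) \left(R + \frac{1}{R}\right)$
$- \left(28555 - 3976\right) \left(o{\left(O{\left(11,-6 \right)} \right)} - 37689\right) = - \left(28555 - 3976\right) \left(\left(1 + 15^{2} + 151 \cdot 15 + \frac{151}{15}\right) - 37689\right) = - 24579 \left(\left(1 + 225 + 2265 + 151 \cdot \frac{1}{15}\right) - 37689\right) = - 24579 \left(\left(1 + 225 + 2265 + \frac{151}{15}\right) - 37689\right) = - 24579 \left(\frac{37516}{15} - 37689\right) = - \frac{24579 \left(-527819\right)}{15} = \left(-1\right) \left(- \frac{4324421067}{5}\right) = \frac{4324421067}{5}$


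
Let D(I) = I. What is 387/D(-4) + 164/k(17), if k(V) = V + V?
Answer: -6251/68 ≈ -91.927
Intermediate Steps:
k(V) = 2*V
387/D(-4) + 164/k(17) = 387/(-4) + 164/((2*17)) = 387*(-¼) + 164/34 = -387/4 + 164*(1/34) = -387/4 + 82/17 = -6251/68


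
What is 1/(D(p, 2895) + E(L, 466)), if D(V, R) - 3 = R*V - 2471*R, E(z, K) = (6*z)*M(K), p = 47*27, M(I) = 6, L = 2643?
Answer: -1/3384639 ≈ -2.9545e-7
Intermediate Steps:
p = 1269
E(z, K) = 36*z (E(z, K) = (6*z)*6 = 36*z)
D(V, R) = 3 - 2471*R + R*V (D(V, R) = 3 + (R*V - 2471*R) = 3 + (-2471*R + R*V) = 3 - 2471*R + R*V)
1/(D(p, 2895) + E(L, 466)) = 1/((3 - 2471*2895 + 2895*1269) + 36*2643) = 1/((3 - 7153545 + 3673755) + 95148) = 1/(-3479787 + 95148) = 1/(-3384639) = -1/3384639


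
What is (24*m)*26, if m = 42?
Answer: 26208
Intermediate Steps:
(24*m)*26 = (24*42)*26 = 1008*26 = 26208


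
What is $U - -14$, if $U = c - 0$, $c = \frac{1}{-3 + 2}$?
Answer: $13$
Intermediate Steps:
$c = -1$ ($c = \frac{1}{-1} = -1$)
$U = -1$ ($U = -1 - 0 = -1 + 0 = -1$)
$U - -14 = -1 - -14 = -1 + 14 = 13$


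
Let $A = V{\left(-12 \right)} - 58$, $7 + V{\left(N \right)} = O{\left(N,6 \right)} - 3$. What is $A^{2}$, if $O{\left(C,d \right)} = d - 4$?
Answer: $4356$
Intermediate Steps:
$O{\left(C,d \right)} = -4 + d$
$V{\left(N \right)} = -8$ ($V{\left(N \right)} = -7 + \left(\left(-4 + 6\right) - 3\right) = -7 + \left(2 - 3\right) = -7 - 1 = -8$)
$A = -66$ ($A = -8 - 58 = -66$)
$A^{2} = \left(-66\right)^{2} = 4356$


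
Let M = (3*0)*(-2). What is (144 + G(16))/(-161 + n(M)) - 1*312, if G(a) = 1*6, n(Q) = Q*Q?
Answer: -50382/161 ≈ -312.93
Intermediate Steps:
M = 0 (M = 0*(-2) = 0)
n(Q) = Q²
G(a) = 6
(144 + G(16))/(-161 + n(M)) - 1*312 = (144 + 6)/(-161 + 0²) - 1*312 = 150/(-161 + 0) - 312 = 150/(-161) - 312 = 150*(-1/161) - 312 = -150/161 - 312 = -50382/161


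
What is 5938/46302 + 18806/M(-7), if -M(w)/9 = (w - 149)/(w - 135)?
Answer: -5151622148/2708667 ≈ -1901.9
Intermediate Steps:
M(w) = -9*(-149 + w)/(-135 + w) (M(w) = -9*(w - 149)/(w - 135) = -9*(-149 + w)/(-135 + w))
5938/46302 + 18806/M(-7) = 5938/46302 + 18806/((9*(149 - 1*(-7))/(-135 - 7))) = 5938*(1/46302) + 18806/((9*(149 + 7)/(-142))) = 2969/23151 + 18806/((9*(-1/142)*156)) = 2969/23151 + 18806/(-702/71) = 2969/23151 + 18806*(-71/702) = 2969/23151 - 667613/351 = -5151622148/2708667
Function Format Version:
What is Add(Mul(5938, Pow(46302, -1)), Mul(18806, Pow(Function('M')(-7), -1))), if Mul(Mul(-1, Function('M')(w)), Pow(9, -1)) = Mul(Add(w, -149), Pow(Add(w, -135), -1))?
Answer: Rational(-5151622148, 2708667) ≈ -1901.9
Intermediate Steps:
Function('M')(w) = Mul(-9, Pow(Add(-135, w), -1), Add(-149, w)) (Function('M')(w) = Mul(-9, Mul(Add(w, -149), Pow(Add(w, -135), -1))) = Mul(-9, Mul(Add(-149, w), Pow(Add(-135, w), -1))) = Mul(-9, Mul(Pow(Add(-135, w), -1), Add(-149, w))) = Mul(-9, Pow(Add(-135, w), -1), Add(-149, w)))
Add(Mul(5938, Pow(46302, -1)), Mul(18806, Pow(Function('M')(-7), -1))) = Add(Mul(5938, Pow(46302, -1)), Mul(18806, Pow(Mul(9, Pow(Add(-135, -7), -1), Add(149, Mul(-1, -7))), -1))) = Add(Mul(5938, Rational(1, 46302)), Mul(18806, Pow(Mul(9, Pow(-142, -1), Add(149, 7)), -1))) = Add(Rational(2969, 23151), Mul(18806, Pow(Mul(9, Rational(-1, 142), 156), -1))) = Add(Rational(2969, 23151), Mul(18806, Pow(Rational(-702, 71), -1))) = Add(Rational(2969, 23151), Mul(18806, Rational(-71, 702))) = Add(Rational(2969, 23151), Rational(-667613, 351)) = Rational(-5151622148, 2708667)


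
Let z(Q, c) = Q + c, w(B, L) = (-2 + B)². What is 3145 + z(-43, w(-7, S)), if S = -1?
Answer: 3183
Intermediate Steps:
3145 + z(-43, w(-7, S)) = 3145 + (-43 + (-2 - 7)²) = 3145 + (-43 + (-9)²) = 3145 + (-43 + 81) = 3145 + 38 = 3183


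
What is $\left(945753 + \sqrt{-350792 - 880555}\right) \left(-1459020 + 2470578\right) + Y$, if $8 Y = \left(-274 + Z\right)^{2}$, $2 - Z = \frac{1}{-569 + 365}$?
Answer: $\frac{318506898216800641}{332928} + 1011558 i \sqrt{1231347} \approx 9.5668 \cdot 10^{11} + 1.1225 \cdot 10^{9} i$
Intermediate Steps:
$Z = \frac{409}{204}$ ($Z = 2 - \frac{1}{-569 + 365} = 2 - \frac{1}{-204} = 2 - - \frac{1}{204} = 2 + \frac{1}{204} = \frac{409}{204} \approx 2.0049$)
$Y = \frac{3078807169}{332928}$ ($Y = \frac{\left(-274 + \frac{409}{204}\right)^{2}}{8} = \frac{\left(- \frac{55487}{204}\right)^{2}}{8} = \frac{1}{8} \cdot \frac{3078807169}{41616} = \frac{3078807169}{332928} \approx 9247.7$)
$\left(945753 + \sqrt{-350792 - 880555}\right) \left(-1459020 + 2470578\right) + Y = \left(945753 + \sqrt{-350792 - 880555}\right) \left(-1459020 + 2470578\right) + \frac{3078807169}{332928} = \left(945753 + \sqrt{-1231347}\right) 1011558 + \frac{3078807169}{332928} = \left(945753 + i \sqrt{1231347}\right) 1011558 + \frac{3078807169}{332928} = \left(956684013174 + 1011558 i \sqrt{1231347}\right) + \frac{3078807169}{332928} = \frac{318506898216800641}{332928} + 1011558 i \sqrt{1231347}$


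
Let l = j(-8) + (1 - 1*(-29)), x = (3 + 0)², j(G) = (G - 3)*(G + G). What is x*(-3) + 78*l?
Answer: 16041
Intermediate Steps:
j(G) = 2*G*(-3 + G) (j(G) = (-3 + G)*(2*G) = 2*G*(-3 + G))
x = 9 (x = 3² = 9)
l = 206 (l = 2*(-8)*(-3 - 8) + (1 - 1*(-29)) = 2*(-8)*(-11) + (1 + 29) = 176 + 30 = 206)
x*(-3) + 78*l = 9*(-3) + 78*206 = -27 + 16068 = 16041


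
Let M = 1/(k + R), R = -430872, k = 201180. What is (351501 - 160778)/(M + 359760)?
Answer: 43807547316/82633993919 ≈ 0.53014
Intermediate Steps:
M = -1/229692 (M = 1/(201180 - 430872) = 1/(-229692) = -1/229692 ≈ -4.3537e-6)
(351501 - 160778)/(M + 359760) = (351501 - 160778)/(-1/229692 + 359760) = 190723/(82633993919/229692) = 190723*(229692/82633993919) = 43807547316/82633993919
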